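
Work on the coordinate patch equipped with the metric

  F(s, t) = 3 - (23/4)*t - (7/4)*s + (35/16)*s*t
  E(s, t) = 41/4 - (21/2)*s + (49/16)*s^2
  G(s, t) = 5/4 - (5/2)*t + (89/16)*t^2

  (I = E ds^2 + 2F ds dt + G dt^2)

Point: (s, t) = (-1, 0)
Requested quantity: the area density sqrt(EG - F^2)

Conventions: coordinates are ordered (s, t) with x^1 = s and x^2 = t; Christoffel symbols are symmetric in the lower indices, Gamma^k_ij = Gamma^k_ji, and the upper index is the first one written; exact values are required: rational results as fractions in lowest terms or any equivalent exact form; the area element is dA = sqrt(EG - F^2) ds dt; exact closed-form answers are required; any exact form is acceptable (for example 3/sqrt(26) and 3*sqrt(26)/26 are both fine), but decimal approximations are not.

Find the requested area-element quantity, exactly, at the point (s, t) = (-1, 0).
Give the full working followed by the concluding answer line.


E = 381/16, F = 19/4, G = 5/4; EG - F^2 = 461/64

Answer: sqrt(EG - F^2) = sqrt(461)/8


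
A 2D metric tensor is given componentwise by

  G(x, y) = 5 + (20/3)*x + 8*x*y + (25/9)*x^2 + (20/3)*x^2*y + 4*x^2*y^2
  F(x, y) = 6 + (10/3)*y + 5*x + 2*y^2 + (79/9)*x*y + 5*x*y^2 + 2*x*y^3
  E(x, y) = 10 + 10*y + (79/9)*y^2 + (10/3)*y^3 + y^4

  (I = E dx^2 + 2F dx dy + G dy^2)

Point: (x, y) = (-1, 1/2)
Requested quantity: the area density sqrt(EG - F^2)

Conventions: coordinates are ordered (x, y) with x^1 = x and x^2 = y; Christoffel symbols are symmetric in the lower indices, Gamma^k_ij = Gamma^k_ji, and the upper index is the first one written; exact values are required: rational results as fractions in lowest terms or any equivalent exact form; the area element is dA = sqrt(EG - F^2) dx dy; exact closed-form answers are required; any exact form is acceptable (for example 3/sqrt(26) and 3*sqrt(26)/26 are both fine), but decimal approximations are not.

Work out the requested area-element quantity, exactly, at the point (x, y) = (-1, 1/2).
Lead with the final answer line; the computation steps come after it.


Answer: sqrt(EG - F^2) = sqrt(2609)/12

E = 2545/144, F = -49/18, G = 13/9; EG - F^2 = 2609/144


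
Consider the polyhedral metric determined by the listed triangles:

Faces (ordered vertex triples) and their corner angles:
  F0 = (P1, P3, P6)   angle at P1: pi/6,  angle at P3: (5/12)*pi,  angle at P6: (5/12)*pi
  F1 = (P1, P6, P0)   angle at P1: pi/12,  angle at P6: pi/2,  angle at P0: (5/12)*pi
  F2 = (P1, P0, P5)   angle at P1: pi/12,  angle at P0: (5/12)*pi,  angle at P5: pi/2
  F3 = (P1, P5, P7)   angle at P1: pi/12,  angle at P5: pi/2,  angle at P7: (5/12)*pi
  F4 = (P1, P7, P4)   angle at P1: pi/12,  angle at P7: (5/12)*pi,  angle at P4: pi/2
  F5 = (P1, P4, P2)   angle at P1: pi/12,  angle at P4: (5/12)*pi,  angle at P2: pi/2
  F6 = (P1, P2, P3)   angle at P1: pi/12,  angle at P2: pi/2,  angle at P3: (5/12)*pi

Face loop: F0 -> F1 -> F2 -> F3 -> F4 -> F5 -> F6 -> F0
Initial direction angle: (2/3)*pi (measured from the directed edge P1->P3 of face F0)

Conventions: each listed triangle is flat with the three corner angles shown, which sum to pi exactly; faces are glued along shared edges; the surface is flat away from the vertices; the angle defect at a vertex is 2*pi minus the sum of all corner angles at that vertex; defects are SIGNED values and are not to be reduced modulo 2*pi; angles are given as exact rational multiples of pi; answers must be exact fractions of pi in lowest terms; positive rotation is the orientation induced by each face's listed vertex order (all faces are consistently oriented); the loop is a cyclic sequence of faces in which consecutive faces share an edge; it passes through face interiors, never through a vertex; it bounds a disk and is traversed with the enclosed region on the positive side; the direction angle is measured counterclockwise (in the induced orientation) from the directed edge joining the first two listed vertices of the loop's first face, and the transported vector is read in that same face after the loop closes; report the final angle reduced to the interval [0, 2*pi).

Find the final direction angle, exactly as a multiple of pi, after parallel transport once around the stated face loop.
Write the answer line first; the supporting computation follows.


Answer: final direction angle = 0

enclosed vertex P1: corner angles sum to (2/3)*pi, defect = 2*pi - (2/3)*pi = (4/3)*pi
transport around the loop rotates by the sum of enclosed defects; add to the initial angle mod 2*pi
final angle = (2/3)*pi + (4/3)*pi = 0 (mod 2*pi)


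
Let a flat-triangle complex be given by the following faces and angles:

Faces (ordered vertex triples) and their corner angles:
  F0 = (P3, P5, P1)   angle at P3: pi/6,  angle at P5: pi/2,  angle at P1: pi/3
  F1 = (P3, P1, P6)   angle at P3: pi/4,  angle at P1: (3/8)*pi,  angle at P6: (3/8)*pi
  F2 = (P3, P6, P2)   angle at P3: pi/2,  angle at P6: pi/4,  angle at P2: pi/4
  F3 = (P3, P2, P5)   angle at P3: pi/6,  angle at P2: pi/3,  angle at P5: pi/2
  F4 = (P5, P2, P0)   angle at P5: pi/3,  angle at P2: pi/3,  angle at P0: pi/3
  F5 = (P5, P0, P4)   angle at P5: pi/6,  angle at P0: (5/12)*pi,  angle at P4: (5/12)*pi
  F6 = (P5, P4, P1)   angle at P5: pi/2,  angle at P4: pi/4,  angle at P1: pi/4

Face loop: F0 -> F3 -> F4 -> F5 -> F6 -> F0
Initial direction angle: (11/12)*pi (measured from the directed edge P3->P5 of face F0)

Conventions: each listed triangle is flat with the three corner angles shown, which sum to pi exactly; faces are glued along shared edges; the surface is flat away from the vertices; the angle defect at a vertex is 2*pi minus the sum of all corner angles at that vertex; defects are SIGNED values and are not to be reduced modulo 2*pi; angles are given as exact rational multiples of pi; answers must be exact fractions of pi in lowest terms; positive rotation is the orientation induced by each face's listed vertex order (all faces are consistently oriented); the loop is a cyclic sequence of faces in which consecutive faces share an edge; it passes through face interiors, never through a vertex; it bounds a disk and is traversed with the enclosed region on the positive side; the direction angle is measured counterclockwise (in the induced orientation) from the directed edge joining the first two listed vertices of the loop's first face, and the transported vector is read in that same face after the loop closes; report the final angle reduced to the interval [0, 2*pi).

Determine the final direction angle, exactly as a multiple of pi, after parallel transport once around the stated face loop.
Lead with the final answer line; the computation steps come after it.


Answer: final direction angle = (11/12)*pi

enclosed vertex P5: corner angles sum to 2*pi, defect = 2*pi - 2*pi = 0
transport around the loop rotates by the sum of enclosed defects; add to the initial angle mod 2*pi
final angle = (11/12)*pi + 0 = (11/12)*pi (mod 2*pi)


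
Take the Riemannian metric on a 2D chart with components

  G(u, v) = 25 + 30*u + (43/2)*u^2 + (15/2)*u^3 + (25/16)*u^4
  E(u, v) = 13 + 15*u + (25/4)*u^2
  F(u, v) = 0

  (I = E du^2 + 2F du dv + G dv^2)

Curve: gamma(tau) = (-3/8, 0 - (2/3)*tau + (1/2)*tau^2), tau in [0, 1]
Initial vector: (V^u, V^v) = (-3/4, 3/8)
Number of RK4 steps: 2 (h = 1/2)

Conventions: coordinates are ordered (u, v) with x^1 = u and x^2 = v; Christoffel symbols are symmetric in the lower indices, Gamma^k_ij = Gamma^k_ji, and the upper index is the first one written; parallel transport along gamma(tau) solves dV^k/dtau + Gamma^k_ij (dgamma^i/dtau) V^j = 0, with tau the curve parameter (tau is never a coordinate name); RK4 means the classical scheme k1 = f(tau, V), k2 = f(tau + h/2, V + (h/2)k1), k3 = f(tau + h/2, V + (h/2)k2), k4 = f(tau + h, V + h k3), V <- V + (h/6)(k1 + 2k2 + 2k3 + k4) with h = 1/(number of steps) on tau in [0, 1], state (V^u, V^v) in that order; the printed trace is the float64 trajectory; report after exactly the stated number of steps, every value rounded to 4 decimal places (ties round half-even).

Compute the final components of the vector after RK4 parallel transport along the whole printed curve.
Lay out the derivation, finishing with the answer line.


gamma'(tau) = (0, -2/3 + tau); f(tau, V)^k = -Gamma^k_ij(gamma(tau)) gamma'^i(tau) V^j; h = 1/2; intermediate values shown to 6 dp
curve data and Christoffel symbols at the stage parameters:
  tau = 0.000000: gamma = (-0.375000, 0.000000), gamma' = (0.000000, -0.666667); Gamma_uuu = 0.624704, Gamma_uuv = 0.000000, Gamma_uvv = -1.012216, Gamma_vuu = 0.000000, Gamma_vuv = 0.509161, Gamma_vvv = 0.000000
  tau = 0.250000: gamma = (-0.375000, -0.135417), gamma' = (0.000000, -0.416667); Gamma_uuu = 0.624704, Gamma_uuv = 0.000000, Gamma_uvv = -1.012216, Gamma_vuu = 0.000000, Gamma_vuv = 0.509161, Gamma_vvv = 0.000000
  tau = 0.500000: gamma = (-0.375000, -0.208333), gamma' = (0.000000, -0.166667); Gamma_uuu = 0.624704, Gamma_uuv = 0.000000, Gamma_uvv = -1.012216, Gamma_vuu = 0.000000, Gamma_vuv = 0.509161, Gamma_vvv = 0.000000
  tau = 0.750000: gamma = (-0.375000, -0.218750), gamma' = (0.000000, 0.083333); Gamma_uuu = 0.624704, Gamma_uuv = 0.000000, Gamma_uvv = -1.012216, Gamma_vuu = 0.000000, Gamma_vuv = 0.509161, Gamma_vvv = 0.000000
  tau = 1.000000: gamma = (-0.375000, -0.166667), gamma' = (0.000000, 0.333333); Gamma_uuu = 0.624704, Gamma_uuv = 0.000000, Gamma_uvv = -1.012216, Gamma_vuu = 0.000000, Gamma_vuv = 0.509161, Gamma_vvv = 0.000000
step 0: V^u = -0.7500, V^v = 0.3750
step 1: k1 = (-0.253054, -0.254581), k2 = (-0.131316, -0.172534), k3 = (-0.139967, -0.166078), k4 = (-0.049255, -0.069584); V <- V + (h/6)(k1 + 2k2 + 2k3 + k4): V^u = -0.8204, V^v = 0.2916
step 2: k1 = (-0.049185, -0.069620), k2 = (0.023125, 0.035332), k3 = (0.025338, 0.034565), k4 = (0.104202, 0.137089); V <- V + (h/6)(k1 + 2k2 + 2k3 + k4): V^u = -0.8077, V^v = 0.3088

Answer: V^u = -0.8077, V^v = 0.3088


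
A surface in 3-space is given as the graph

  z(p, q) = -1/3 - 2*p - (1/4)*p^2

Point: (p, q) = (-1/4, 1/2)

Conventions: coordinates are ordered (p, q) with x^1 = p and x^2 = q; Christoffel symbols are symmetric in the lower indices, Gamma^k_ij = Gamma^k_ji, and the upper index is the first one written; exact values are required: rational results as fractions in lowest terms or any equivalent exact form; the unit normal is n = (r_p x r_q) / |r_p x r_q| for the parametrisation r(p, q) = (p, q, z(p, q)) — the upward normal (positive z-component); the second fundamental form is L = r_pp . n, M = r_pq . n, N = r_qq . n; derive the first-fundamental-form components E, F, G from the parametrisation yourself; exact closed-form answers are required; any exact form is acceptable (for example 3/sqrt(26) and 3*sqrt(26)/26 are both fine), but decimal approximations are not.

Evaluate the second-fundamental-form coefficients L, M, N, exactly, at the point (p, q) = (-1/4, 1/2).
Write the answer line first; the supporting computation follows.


Answer: L = -4/17, M = 0, N = 0

z_p = -15/8, z_q = 0, z_pp = -1/2, z_pq = 0, z_qq = 0
E = 289/64, F = 0, G = 1; answer radicand W^2 = 289/64
unnormalised second-form numerators: l = -1/2, m = 0, n = 0; L = l/sqrt(289/64), and similarly M = m/sqrt(W^2), N = n/sqrt(W^2)


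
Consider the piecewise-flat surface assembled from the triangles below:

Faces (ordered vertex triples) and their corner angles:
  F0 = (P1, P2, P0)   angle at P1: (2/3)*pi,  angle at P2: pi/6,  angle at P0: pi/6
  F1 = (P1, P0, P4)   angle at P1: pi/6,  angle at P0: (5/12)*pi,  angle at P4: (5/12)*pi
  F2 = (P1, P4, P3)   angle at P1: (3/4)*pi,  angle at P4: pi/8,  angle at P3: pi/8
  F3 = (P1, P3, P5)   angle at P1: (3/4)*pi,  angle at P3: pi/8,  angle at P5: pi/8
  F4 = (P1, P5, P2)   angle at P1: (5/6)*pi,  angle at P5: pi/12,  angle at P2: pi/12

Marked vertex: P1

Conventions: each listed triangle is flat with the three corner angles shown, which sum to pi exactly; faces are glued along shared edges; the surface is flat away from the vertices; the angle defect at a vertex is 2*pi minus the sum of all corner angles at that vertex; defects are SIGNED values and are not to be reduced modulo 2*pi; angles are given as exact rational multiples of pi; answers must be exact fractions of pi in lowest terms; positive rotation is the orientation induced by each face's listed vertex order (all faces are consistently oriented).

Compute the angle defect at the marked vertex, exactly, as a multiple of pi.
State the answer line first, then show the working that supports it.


Answer: defect(P1) = (-7/6)*pi

Sum of corner angles at P1: (19/6)*pi
defect = 2*pi - (19/6)*pi


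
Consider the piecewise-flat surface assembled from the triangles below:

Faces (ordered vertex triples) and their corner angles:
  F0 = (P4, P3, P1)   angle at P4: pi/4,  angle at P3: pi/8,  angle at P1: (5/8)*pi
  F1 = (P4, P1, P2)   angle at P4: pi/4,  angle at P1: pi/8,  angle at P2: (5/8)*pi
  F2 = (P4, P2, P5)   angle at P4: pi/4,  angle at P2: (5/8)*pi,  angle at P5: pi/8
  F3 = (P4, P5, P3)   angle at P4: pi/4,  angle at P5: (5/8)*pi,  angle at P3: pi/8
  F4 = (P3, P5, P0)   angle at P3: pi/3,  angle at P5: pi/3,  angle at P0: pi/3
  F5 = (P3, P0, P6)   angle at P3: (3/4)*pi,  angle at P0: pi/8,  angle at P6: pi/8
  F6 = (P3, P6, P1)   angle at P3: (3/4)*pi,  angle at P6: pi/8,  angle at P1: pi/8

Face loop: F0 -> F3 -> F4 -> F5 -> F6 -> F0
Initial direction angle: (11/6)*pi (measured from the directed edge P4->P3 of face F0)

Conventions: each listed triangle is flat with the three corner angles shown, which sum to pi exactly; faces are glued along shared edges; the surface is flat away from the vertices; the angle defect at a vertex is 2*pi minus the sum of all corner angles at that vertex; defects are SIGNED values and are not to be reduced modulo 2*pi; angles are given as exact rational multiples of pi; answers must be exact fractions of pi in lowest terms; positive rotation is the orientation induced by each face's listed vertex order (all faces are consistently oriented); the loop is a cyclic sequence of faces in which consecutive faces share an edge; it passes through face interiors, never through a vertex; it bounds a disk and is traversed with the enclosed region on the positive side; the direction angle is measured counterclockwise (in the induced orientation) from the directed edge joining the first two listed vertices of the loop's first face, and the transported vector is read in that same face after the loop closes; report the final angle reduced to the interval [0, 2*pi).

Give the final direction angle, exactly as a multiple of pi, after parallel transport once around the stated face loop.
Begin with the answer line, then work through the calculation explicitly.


Answer: final direction angle = (7/4)*pi

enclosed vertex P3: corner angles sum to (25/12)*pi, defect = 2*pi - (25/12)*pi = -pi/12
transport around the loop rotates by the sum of enclosed defects; add to the initial angle mod 2*pi
final angle = (11/6)*pi - pi/12 = (7/4)*pi (mod 2*pi)


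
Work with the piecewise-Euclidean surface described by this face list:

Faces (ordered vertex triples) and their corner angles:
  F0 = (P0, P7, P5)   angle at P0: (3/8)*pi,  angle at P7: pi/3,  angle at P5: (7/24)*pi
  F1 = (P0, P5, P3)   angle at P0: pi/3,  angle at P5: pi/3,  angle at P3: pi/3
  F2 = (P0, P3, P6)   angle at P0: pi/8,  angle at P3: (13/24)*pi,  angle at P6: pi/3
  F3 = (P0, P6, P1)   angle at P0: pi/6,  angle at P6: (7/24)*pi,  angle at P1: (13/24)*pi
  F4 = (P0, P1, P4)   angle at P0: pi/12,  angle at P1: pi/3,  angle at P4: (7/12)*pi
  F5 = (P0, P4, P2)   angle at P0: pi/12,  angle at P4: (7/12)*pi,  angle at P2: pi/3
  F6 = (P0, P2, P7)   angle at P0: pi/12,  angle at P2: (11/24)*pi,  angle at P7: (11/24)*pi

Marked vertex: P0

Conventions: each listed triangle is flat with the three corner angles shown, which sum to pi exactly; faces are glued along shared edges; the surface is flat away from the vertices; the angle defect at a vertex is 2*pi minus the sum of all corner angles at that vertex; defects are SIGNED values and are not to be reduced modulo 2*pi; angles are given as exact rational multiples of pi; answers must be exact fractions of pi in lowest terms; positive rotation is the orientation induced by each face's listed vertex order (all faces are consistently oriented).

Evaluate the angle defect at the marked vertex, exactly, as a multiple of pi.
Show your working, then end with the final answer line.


Sum of corner angles at P0: (5/4)*pi
defect = 2*pi - (5/4)*pi

Answer: defect(P0) = (3/4)*pi


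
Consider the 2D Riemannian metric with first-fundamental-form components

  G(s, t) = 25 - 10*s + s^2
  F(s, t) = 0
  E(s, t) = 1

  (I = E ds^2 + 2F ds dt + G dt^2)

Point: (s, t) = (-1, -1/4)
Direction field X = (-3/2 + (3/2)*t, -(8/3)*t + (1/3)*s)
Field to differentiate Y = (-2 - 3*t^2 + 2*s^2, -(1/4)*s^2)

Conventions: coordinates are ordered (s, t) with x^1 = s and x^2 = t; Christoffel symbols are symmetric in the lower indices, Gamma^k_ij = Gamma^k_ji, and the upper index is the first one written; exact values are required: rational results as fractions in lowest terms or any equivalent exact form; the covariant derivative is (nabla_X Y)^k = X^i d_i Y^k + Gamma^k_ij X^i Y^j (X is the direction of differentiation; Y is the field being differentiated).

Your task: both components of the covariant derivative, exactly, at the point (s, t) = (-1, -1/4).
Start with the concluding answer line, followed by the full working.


Answer: (nabla_X Y)^s = 15/2, (nabla_X Y)^t = -193/192

E = 1, F = 0, G = 36 at the point
E_s = 0, E_t = 0, F_s = 0, F_t = 0, G_s = -12, G_t = 0
EG - F^2 = 36;  g^inv = (1/36) * [[36, 0], [0, 1]]
first-kind symbols [ij,l] = (1/2)(d_i g_jl + d_j g_il - d_l g_ij): [ss,s] = E_s/2 = 0, [ss,t] = F_s - E_t/2 = 0, [st,s] = E_t/2 = 0, [st,t] = G_s/2 = -6, [tt,s] = F_t - G_s/2 = 6, [tt,t] = G_t/2 = 0
Gamma^s_ij = (G*[ij,s] - F*[ij,t])/(EG - F^2), Gamma^t_ij = (E*[ij,t] - F*[ij,s])/(EG - F^2)
Gamma_sss = 0, Gamma_sst = 0, Gamma_stt = 6, Gamma_tss = 0, Gamma_tst = -1/6, Gamma_ttt = 0
X = (-15/8, 1/3), Y = (-3/16, -1/4) at the point


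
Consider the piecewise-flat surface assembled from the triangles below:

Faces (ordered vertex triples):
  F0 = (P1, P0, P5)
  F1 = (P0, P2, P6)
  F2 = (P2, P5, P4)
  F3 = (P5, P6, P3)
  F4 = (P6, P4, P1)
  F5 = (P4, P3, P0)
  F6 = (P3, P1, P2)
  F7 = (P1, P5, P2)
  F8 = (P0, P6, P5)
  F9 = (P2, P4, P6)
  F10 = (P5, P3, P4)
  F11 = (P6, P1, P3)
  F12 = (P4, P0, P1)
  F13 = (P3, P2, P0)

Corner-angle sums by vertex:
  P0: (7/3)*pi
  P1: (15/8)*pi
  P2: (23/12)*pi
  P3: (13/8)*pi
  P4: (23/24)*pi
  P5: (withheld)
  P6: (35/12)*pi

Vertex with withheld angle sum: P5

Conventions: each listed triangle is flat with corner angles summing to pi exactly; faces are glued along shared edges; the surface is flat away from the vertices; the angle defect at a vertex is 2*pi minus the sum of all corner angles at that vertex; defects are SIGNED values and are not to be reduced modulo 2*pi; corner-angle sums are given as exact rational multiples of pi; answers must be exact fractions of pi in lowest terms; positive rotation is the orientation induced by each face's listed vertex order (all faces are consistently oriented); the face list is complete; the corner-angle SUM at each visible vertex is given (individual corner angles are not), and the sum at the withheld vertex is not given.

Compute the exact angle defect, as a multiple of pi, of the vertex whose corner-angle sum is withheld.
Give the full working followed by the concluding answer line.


V = 7, E = 21, F = 14; chi = V - E + F = 0
Gauss-Bonnet: total defect = 2*pi*chi = 0; visible defects sum to (3/8)*pi

Answer: defect(P5) = (-3/8)*pi


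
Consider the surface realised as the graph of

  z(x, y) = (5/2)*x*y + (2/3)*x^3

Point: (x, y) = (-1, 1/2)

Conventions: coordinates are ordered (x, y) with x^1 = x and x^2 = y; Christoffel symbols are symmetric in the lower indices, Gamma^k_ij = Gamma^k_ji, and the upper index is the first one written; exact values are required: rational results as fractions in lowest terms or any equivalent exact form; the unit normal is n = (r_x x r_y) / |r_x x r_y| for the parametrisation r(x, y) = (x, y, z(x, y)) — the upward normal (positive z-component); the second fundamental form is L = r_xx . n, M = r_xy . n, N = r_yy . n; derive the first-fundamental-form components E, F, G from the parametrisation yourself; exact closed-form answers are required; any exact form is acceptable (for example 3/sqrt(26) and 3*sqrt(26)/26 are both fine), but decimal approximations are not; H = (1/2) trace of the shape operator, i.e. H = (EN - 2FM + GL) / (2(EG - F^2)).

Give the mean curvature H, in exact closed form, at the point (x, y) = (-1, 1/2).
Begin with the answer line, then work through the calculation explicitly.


Answer: H = 124*sqrt(285)/27075

z_x = 13/4, z_y = -5/2, z_xx = -4, z_xy = 5/2, z_yy = 0
E = 185/16, F = -65/8, G = 29/4; answer radicand W^2 = 285/16
unnormalised second-form numerators: l = -4, m = 5/2, n = 0; L = l/sqrt(285/16), and similarly M = m/sqrt(W^2), N = n/sqrt(W^2)
H = (E*n - 2*F*m + G*l) / (2*(EG - F^2)*sqrt(W^2)); E*n - 2*F*m + G*l = 93/8, EG - F^2 = 285/16, so H = (31/95)/sqrt(285/16)


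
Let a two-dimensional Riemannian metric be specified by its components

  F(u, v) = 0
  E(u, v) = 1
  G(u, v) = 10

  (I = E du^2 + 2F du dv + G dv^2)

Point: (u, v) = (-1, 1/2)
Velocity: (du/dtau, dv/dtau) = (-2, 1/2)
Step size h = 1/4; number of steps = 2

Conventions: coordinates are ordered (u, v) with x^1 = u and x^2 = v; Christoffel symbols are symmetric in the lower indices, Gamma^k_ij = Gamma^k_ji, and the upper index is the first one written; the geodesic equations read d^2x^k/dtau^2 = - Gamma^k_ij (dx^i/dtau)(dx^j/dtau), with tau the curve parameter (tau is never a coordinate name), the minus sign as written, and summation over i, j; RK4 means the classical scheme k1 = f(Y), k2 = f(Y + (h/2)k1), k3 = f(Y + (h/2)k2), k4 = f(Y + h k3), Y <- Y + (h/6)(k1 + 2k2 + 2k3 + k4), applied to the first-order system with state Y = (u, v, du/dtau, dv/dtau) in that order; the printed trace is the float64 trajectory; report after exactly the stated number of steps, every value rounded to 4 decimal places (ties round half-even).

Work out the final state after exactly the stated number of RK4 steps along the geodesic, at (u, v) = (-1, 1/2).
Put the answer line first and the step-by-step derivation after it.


Answer: u = -2.0000, v = 0.7500, du/dtau = -2.0000, dv/dtau = 0.5000

f(Y) = (du/dtau, dv/dtau, -Gamma^u_ij Y'^i Y'^j, -Gamma^v_ij Y'^i Y'^j) with the Gammas evaluated at the stage position; h = 0.250000; intermediate values shown to 6 dp
step 0: u = -1.0000, v = 0.5000, du/dtau = -2.0000, dv/dtau = 0.5000
step 1:
  k1: at (u, v) = (-1.000000, 0.500000), (du/dtau, dv/dtau) = (-2.000000, 0.500000); Gamma_uuu = 0.000000, Gamma_uuv = 0.000000, Gamma_uvv = 0.000000, Gamma_vuu = 0.000000, Gamma_vuv = 0.000000, Gamma_vvv = 0.000000; k1 = (-2.000000, 0.500000, 0.000000, 0.000000)
  k2: at (u, v) = (-1.250000, 0.562500), (du/dtau, dv/dtau) = (-2.000000, 0.500000); Gamma_uuu = 0.000000, Gamma_uuv = 0.000000, Gamma_uvv = 0.000000, Gamma_vuu = 0.000000, Gamma_vuv = 0.000000, Gamma_vvv = 0.000000; k2 = (-2.000000, 0.500000, 0.000000, 0.000000)
  k3: at (u, v) = (-1.250000, 0.562500), (du/dtau, dv/dtau) = (-2.000000, 0.500000); Gamma_uuu = 0.000000, Gamma_uuv = 0.000000, Gamma_uvv = 0.000000, Gamma_vuu = 0.000000, Gamma_vuv = 0.000000, Gamma_vvv = 0.000000; k3 = (-2.000000, 0.500000, 0.000000, 0.000000)
  k4: at (u, v) = (-1.500000, 0.625000), (du/dtau, dv/dtau) = (-2.000000, 0.500000); Gamma_uuu = 0.000000, Gamma_uuv = 0.000000, Gamma_uvv = 0.000000, Gamma_vuu = 0.000000, Gamma_vuv = 0.000000, Gamma_vvv = 0.000000; k4 = (-2.000000, 0.500000, 0.000000, 0.000000)
  Y <- Y + (h/6)(k1 + 2k2 + 2k3 + k4): u = -1.5000, v = 0.6250, du/dtau = -2.0000, dv/dtau = 0.5000
step 2:
  k1: at (u, v) = (-1.500000, 0.625000), (du/dtau, dv/dtau) = (-2.000000, 0.500000); Gamma_uuu = 0.000000, Gamma_uuv = 0.000000, Gamma_uvv = 0.000000, Gamma_vuu = 0.000000, Gamma_vuv = 0.000000, Gamma_vvv = 0.000000; k1 = (-2.000000, 0.500000, 0.000000, 0.000000)
  k2: at (u, v) = (-1.750000, 0.687500), (du/dtau, dv/dtau) = (-2.000000, 0.500000); Gamma_uuu = 0.000000, Gamma_uuv = 0.000000, Gamma_uvv = 0.000000, Gamma_vuu = 0.000000, Gamma_vuv = 0.000000, Gamma_vvv = 0.000000; k2 = (-2.000000, 0.500000, 0.000000, 0.000000)
  k3: at (u, v) = (-1.750000, 0.687500), (du/dtau, dv/dtau) = (-2.000000, 0.500000); Gamma_uuu = 0.000000, Gamma_uuv = 0.000000, Gamma_uvv = 0.000000, Gamma_vuu = 0.000000, Gamma_vuv = 0.000000, Gamma_vvv = 0.000000; k3 = (-2.000000, 0.500000, 0.000000, 0.000000)
  k4: at (u, v) = (-2.000000, 0.750000), (du/dtau, dv/dtau) = (-2.000000, 0.500000); Gamma_uuu = 0.000000, Gamma_uuv = 0.000000, Gamma_uvv = 0.000000, Gamma_vuu = 0.000000, Gamma_vuv = 0.000000, Gamma_vvv = 0.000000; k4 = (-2.000000, 0.500000, 0.000000, 0.000000)
  Y <- Y + (h/6)(k1 + 2k2 + 2k3 + k4): u = -2.0000, v = 0.7500, du/dtau = -2.0000, dv/dtau = 0.5000


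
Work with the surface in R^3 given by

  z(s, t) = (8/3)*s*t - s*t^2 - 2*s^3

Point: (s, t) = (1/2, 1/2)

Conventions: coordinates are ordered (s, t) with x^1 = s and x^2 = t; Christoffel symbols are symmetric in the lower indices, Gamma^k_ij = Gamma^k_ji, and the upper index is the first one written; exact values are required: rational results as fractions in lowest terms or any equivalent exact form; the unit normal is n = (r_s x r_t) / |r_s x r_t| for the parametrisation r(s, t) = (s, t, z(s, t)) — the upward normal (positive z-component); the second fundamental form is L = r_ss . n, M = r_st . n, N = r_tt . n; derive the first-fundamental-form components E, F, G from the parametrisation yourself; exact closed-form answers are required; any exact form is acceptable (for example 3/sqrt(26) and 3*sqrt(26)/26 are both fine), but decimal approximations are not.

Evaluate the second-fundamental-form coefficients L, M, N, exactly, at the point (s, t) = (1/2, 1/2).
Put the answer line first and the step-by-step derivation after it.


Answer: L = -72*sqrt(269)/269, M = 20*sqrt(269)/269, N = -12*sqrt(269)/269

z_s = -5/12, z_t = 5/6, z_ss = -6, z_st = 5/3, z_tt = -1
E = 169/144, F = -25/72, G = 61/36; answer radicand W^2 = 269/144
unnormalised second-form numerators: l = -6, m = 5/3, n = -1; L = l/sqrt(269/144), and similarly M = m/sqrt(W^2), N = n/sqrt(W^2)


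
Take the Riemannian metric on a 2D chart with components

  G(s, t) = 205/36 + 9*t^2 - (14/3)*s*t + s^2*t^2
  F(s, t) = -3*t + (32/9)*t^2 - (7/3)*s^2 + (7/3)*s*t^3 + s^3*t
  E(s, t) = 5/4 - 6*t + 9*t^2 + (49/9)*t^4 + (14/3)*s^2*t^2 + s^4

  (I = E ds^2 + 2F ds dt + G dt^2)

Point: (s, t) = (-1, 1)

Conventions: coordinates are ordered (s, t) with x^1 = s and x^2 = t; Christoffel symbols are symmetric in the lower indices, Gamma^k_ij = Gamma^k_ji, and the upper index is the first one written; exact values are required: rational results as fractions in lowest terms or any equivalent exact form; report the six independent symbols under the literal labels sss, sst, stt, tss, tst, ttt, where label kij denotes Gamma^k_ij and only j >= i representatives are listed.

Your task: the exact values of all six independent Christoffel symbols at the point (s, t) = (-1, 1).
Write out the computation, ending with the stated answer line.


E = 553/36, F = -46/9, G = 733/36 at the point
E_s = -40/3, E_t = 388/9, F_s = 10, F_t = -35/9, G_s = -20/3, G_t = 74/3
EG - F^2 = 13759/48;  g^inv = (48/13759) * [[733/36, 46/9], [46/9, 553/36]]
first-kind symbols [ij,l] = (1/2)(d_i g_jl + d_j g_il - d_l g_ij): [ss,s] = E_s/2 = -20/3, [ss,t] = F_s - E_t/2 = -104/9, [st,s] = E_t/2 = 194/9, [st,t] = G_s/2 = -10/3, [tt,s] = F_t - G_s/2 = -5/9, [tt,t] = G_t/2 = 37/3
Gamma^s_ij = (G*[ij,s] - F*[ij,t])/(EG - F^2), Gamma^t_ij = (E*[ij,t] - F*[ij,s])/(EG - F^2)

Answer: Gamma_sss = -252464/371493, Gamma_sst = 546728/371493, Gamma_stt = 67036/371493, Gamma_tss = -274208/371493, Gamma_tst = 76424/371493, Gamma_ttt = 241852/371493


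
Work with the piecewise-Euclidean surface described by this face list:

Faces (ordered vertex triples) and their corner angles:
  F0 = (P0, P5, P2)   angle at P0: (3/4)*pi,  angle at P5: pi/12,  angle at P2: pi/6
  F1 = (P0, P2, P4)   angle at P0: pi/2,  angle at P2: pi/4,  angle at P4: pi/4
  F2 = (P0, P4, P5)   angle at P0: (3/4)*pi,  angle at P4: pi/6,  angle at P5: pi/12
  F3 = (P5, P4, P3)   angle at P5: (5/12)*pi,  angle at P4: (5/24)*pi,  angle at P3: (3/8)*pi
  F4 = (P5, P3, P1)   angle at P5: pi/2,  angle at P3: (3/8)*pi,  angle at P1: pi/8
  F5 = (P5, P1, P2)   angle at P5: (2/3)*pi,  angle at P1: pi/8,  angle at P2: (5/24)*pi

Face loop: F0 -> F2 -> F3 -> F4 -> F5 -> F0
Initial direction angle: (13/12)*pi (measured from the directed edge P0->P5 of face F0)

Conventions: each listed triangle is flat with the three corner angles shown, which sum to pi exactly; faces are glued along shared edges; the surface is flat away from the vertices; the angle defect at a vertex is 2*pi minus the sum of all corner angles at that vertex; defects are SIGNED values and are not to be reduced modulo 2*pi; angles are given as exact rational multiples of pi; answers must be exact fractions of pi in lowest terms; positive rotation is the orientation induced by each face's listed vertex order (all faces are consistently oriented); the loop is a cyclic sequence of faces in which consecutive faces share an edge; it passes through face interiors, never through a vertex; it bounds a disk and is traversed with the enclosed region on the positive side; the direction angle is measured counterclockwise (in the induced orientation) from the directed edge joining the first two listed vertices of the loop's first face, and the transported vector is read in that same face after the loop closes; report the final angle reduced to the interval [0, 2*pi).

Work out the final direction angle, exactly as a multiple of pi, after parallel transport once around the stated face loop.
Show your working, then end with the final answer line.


enclosed vertex P5: corner angles sum to (7/4)*pi, defect = 2*pi - (7/4)*pi = pi/4
summing the enclosed defects onto the initial angle, mod 2*pi in the induced orientation:
final angle = (13/12)*pi + pi/4 = (4/3)*pi (mod 2*pi)

Answer: final direction angle = (4/3)*pi


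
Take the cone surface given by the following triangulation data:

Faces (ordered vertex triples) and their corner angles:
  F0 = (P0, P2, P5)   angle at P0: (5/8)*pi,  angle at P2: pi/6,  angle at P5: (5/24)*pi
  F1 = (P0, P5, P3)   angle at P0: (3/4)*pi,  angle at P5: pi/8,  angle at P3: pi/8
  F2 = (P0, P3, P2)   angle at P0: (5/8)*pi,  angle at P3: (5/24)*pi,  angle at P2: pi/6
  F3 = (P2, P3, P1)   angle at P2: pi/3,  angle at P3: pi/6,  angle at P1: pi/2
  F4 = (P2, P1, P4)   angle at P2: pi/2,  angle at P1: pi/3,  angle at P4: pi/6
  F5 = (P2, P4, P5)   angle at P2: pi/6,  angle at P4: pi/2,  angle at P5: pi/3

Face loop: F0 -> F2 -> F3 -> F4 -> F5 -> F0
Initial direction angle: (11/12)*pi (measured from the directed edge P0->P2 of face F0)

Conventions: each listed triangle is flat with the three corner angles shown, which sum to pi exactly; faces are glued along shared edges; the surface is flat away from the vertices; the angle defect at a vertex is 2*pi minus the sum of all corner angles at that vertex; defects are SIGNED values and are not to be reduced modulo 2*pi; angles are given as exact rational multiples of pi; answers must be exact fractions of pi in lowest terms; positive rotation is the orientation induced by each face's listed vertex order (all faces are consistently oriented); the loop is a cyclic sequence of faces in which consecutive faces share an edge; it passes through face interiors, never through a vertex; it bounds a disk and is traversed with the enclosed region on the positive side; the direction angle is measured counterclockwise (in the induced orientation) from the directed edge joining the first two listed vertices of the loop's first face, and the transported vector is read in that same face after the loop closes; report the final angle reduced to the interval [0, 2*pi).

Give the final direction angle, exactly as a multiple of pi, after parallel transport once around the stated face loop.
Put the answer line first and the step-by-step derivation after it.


Answer: final direction angle = (19/12)*pi

enclosed vertex P2: corner angles sum to (4/3)*pi, defect = 2*pi - (4/3)*pi = (2/3)*pi
the final direction is the initial angle plus the enclosed defects, taken mod 2*pi in the induced orientation
final angle = (11/12)*pi + (2/3)*pi = (19/12)*pi (mod 2*pi)


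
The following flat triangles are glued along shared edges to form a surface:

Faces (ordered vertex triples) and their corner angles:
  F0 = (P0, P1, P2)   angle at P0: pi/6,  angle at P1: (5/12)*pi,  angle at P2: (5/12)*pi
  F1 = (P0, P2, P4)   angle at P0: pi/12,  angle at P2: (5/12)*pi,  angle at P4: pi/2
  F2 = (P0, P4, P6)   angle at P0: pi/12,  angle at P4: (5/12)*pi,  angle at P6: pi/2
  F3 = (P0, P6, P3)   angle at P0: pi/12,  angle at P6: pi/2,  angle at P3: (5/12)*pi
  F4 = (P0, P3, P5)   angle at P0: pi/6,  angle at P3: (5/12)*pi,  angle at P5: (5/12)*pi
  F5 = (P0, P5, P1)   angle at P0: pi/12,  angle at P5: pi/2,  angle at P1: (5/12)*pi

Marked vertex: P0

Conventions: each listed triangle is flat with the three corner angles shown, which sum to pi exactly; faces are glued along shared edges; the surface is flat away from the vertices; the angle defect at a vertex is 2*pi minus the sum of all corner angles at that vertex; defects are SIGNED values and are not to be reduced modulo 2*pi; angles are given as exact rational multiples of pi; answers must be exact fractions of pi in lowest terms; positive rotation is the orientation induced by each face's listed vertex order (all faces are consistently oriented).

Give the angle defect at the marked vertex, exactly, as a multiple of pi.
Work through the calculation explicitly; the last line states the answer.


Sum of corner angles at P0: (2/3)*pi
defect = 2*pi - (2/3)*pi

Answer: defect(P0) = (4/3)*pi


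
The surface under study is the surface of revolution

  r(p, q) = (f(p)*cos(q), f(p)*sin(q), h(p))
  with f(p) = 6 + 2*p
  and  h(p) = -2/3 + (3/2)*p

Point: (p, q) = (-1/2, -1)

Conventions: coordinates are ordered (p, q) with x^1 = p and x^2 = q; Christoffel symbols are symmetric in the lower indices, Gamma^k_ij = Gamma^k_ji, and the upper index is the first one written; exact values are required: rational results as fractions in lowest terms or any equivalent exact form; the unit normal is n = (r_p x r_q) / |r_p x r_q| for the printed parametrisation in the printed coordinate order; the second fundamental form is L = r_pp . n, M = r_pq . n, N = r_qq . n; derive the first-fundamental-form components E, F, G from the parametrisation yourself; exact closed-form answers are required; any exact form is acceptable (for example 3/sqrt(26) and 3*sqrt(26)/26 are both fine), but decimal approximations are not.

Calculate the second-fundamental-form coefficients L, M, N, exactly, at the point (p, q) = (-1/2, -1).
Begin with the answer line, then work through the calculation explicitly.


Answer: L = 0, M = 0, N = 3

f = 5, f' = 2, f'' = 0, h' = 3/2, h'' = 0
E = 25/4, F = 0, G = 25; answer radicand W^2 = 25/4
unnormalised second-form numerators: l = 0, m = 0, n = 15/2; L = l/sqrt(25/4), and similarly M = m/sqrt(W^2), N = n/sqrt(W^2)


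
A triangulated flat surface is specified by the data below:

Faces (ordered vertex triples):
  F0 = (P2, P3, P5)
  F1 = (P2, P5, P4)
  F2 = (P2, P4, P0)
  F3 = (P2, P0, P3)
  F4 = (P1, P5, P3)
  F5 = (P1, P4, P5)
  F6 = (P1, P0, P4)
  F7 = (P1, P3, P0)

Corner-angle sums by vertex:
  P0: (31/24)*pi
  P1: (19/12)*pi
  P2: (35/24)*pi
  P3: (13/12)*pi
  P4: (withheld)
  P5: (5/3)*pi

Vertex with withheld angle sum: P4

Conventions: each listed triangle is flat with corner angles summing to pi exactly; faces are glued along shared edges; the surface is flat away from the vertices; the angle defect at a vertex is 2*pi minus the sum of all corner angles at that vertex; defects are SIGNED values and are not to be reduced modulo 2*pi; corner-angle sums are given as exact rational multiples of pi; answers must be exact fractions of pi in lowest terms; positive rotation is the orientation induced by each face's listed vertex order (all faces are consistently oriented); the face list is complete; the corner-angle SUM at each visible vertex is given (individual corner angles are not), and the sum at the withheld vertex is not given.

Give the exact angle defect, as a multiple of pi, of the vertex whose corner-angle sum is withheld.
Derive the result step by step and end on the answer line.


V = 6, E = 12, F = 8; chi = V - E + F = 2
Gauss-Bonnet: total defect = 2*pi*chi = 4*pi; visible defects sum to (35/12)*pi

Answer: defect(P4) = (13/12)*pi


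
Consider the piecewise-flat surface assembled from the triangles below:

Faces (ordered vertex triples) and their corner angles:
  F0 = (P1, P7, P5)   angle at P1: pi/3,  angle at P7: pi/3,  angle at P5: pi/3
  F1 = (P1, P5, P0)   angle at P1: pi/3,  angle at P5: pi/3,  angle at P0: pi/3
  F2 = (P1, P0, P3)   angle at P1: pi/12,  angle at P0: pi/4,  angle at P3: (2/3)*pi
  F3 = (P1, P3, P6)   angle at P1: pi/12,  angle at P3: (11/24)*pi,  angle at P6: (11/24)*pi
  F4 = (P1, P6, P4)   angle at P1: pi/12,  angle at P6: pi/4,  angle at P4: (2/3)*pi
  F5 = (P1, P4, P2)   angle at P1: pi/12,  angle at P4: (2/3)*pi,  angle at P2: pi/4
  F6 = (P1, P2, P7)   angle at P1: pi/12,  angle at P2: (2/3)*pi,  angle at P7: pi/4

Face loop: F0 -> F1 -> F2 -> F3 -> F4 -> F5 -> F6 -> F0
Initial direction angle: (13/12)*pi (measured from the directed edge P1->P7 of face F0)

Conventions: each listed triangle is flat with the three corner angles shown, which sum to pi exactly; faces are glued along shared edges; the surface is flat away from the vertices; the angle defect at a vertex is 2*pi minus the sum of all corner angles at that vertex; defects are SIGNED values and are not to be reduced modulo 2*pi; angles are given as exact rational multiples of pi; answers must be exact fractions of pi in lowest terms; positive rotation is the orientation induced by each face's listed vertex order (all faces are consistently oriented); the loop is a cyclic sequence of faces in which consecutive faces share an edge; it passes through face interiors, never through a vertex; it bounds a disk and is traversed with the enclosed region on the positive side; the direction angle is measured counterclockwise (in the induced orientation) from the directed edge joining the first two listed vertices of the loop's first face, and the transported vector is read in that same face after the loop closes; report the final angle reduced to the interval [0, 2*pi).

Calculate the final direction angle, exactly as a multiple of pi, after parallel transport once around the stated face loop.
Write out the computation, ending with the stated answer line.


enclosed vertex P1: corner angles sum to (13/12)*pi, defect = 2*pi - (13/12)*pi = (11/12)*pi
the rotation equals the total enclosed defect, so the final angle is initial + defects (mod 2*pi)
final angle = (13/12)*pi + (11/12)*pi = 0 (mod 2*pi)

Answer: final direction angle = 0


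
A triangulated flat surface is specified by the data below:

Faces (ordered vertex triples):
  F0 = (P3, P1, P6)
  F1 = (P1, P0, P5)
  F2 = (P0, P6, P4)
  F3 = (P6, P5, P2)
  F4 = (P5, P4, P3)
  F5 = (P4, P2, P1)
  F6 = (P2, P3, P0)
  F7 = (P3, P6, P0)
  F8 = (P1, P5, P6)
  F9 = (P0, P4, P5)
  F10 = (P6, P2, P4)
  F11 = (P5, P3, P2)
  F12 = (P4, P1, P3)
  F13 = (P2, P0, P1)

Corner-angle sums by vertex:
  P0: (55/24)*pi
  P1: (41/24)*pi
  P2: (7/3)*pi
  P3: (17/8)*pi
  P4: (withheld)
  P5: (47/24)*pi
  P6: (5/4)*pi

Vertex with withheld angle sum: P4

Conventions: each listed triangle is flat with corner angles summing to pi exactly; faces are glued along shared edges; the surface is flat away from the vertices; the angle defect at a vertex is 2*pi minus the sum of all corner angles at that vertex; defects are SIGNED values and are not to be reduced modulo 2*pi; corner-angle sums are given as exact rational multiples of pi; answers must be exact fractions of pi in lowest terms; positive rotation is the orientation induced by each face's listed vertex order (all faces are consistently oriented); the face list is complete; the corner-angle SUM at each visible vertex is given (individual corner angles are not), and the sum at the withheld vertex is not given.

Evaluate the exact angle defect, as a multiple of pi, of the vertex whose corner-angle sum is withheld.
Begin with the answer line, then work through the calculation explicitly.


Answer: defect(P4) = -pi/3

V = 7, E = 21, F = 14; chi = V - E + F = 0
Gauss-Bonnet: total defect = 2*pi*chi = 0; visible defects sum to pi/3
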